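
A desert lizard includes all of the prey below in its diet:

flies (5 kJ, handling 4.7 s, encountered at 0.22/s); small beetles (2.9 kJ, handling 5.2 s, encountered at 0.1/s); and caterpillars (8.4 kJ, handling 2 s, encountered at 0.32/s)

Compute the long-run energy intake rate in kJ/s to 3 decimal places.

1.277 kJ/s

Energy encountered per unit search time: 0.22×5 + 0.1×2.9 + 0.32×8.4 = 4.078 kJ/s.
Handling time per unit search time: 0.22×4.7 + 0.1×5.2 + 0.32×2 = 2.194.
Rate = 4.078/(1 + 2.194) = 1.277 kJ/s.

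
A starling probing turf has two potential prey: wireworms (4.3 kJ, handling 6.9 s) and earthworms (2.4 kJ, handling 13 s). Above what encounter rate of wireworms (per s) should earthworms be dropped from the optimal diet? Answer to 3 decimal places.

0.061 per s

The zero-one rule: include earthworms iff E₂/h₂ > λE₁/(1+λh₁). Equality gives the switch point.
λE₁h₂ = E₂ + λE₂h₁ ⇒ λ = E₂/(E₁h₂ − E₂h₁) = 2.4/(55.9 − 16.56) = 0.06101 per s.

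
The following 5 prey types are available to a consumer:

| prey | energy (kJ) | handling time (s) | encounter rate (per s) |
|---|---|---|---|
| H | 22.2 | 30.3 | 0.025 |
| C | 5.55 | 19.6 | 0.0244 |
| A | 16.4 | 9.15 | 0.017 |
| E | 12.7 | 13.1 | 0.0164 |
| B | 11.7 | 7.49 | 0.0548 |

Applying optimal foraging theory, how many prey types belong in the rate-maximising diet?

4

E/h in descending order: A 1.79, B 1.56, E 0.969, H 0.733, C 0.283 kJ/s. The optimal diet is the largest prefix of this list for which every included type satisfies E_i/h_i > R on the types above it.
Rate on top 1: 0.2413. B: 1.56 > 0.2413 → include.
Rate on top 2: 0.5875. E: 0.969 > 0.5875 → include.
Rate on top 3: 0.6335. H: 0.733 > 0.6335 → include.
Rate on top 4: 0.6631. C: 0.283 < 0.6631 → exclude; stop.
Optimal diet: A, B, E, H — 4 of 5 types.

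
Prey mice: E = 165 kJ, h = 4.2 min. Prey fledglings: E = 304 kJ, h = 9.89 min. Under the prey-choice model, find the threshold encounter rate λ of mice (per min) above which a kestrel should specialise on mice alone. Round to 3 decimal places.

Drop fledglings once their profitability E₂/h₂ falls below the rate achievable on mice alone: E₂/h₂ = λE₁/(1 + λh₁).
Solve for λ: λE₁h₂ = E₂(1 + λh₁) → λ(E₁h₂ − E₂h₁) = E₂ → λ = E₂/(E₁h₂ − E₂h₁).
λ = 304/(165×9.89 − 304×4.2) = 304/355.1 = 0.8562 per min.

0.856 per min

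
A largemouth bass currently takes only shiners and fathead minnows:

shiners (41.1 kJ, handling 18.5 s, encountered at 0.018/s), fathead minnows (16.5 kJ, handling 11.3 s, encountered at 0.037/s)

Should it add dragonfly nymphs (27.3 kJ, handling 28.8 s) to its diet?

Yes

Current rate: (0.018×41.1 + 0.037×16.5)/(1 + 0.018×18.5 + 0.037×11.3) = 0.7711 kJ/s.
dragonfly nymphs: E/h = 27.3/28.8 = 0.9479 kJ/s.
Since 0.9479 > R, including dragonfly nymphs increases the long-run rate.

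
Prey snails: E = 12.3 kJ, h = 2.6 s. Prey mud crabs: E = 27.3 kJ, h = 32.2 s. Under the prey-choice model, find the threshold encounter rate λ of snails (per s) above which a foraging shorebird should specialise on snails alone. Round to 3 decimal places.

The zero-one rule: include mud crabs iff E₂/h₂ > λE₁/(1+λh₁). Equality gives the switch point.
λE₁h₂ = E₂ + λE₂h₁ ⇒ λ = E₂/(E₁h₂ − E₂h₁) = 27.3/(396.1 − 70.98) = 0.08398 per s.

0.084 per s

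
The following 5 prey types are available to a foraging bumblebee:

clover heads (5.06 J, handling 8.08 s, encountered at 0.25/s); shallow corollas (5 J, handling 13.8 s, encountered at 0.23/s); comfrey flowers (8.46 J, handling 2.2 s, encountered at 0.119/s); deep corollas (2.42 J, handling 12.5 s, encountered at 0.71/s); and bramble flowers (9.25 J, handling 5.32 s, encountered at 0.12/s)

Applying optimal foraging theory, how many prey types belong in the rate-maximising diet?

2

Rank by E/h (J/s): comfrey flowers 3.85, bramble flowers 1.74, clover heads 0.626, shallow corollas 0.362, deep corollas 0.194. Include each in turn until the next type's E/h falls below the running intake rate.
Rate on top 1: 0.7979. bramble flowers: 1.74 > 0.7979 → include.
Rate on top 2: 1.114. clover heads: 0.626 < 1.114 → exclude; stop.
Optimal diet: comfrey flowers, bramble flowers — 2 of 5 types.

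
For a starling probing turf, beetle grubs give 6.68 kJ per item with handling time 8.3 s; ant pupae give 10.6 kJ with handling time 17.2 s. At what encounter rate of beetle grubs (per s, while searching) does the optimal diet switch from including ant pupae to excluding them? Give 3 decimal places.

Drop ant pupae once their profitability E₂/h₂ falls below the rate achievable on beetle grubs alone: E₂/h₂ = λE₁/(1 + λh₁).
Solve for λ: λE₁h₂ = E₂(1 + λh₁) → λ(E₁h₂ − E₂h₁) = E₂ → λ = E₂/(E₁h₂ − E₂h₁).
λ = 10.6/(6.68×17.2 − 10.6×8.3) = 10.6/26.92 = 0.3938 per s.

0.394 per s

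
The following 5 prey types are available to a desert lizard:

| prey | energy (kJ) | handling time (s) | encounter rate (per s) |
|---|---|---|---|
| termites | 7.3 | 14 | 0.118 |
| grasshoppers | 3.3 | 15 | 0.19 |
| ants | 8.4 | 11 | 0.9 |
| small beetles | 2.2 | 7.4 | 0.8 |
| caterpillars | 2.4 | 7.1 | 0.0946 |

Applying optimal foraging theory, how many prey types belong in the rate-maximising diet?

Rank by E/h (kJ/s): ants 0.764, termites 0.521, caterpillars 0.338, small beetles 0.297, grasshoppers 0.22. Include each in turn until the next type's E/h falls below the running intake rate.
Rate on top 1: 0.6936. termites: 0.521 < 0.6936 → exclude; stop.
Optimal diet: ants — 1 of 5 types.

1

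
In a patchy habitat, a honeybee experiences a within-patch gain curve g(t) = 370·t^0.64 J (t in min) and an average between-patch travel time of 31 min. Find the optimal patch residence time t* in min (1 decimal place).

55.1 min

Maximise g(t)/(T+t): set derivative to zero → g'(t)(T+t) = g(t).
g'(t) = 0.64·370·t^-0.36. Setting 0.64·370·t^-0.36 = 370·t^0.64/(31+t) gives 0.64(31+t) = t, so 0.36·t = 0.64×31.
t* = 0.64×31/0.36 = 55.11 min.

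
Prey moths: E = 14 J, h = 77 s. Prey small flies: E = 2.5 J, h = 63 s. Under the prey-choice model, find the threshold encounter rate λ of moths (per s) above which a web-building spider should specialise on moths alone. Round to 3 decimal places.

0.004 per s

The zero-one rule: include small flies iff E₂/h₂ > λE₁/(1+λh₁). Equality gives the switch point.
λE₁h₂ = E₂ + λE₂h₁ ⇒ λ = E₂/(E₁h₂ − E₂h₁) = 2.5/(882 − 192.5) = 0.003626 per s.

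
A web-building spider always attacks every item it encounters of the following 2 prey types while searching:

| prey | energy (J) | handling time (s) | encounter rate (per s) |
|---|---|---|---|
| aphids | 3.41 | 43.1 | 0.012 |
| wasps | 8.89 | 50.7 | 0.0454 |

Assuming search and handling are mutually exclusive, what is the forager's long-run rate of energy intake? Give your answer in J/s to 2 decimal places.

0.12 J/s

R = (0.012×3.41 + 0.0454×8.89) / (1 + 0.012×43.1 + 0.0454×50.7) = 0.4445/3.819 = 0.1164 J/s.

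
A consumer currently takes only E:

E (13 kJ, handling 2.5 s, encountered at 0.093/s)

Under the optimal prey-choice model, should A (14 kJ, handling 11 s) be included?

Current rate: (0.093×13)/(1 + 0.093×2.5) = 0.9809 kJ/s.
Profitability of A: 14/11 = 1.273 kJ/s.
1.273 > 0.9809, so adding A raises the average — include it.

Yes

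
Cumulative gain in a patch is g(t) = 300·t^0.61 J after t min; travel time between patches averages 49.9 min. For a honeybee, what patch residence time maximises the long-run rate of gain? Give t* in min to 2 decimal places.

78.05 min

Maximise g(t)/(T+t): set derivative to zero → g'(t)(T+t) = g(t).
g'(t) = 0.61·300·t^-0.39. Setting 0.61·300·t^-0.39 = 300·t^0.61/(49.9+t) gives 0.61(49.9+t) = t, so 0.39·t = 0.61×49.9.
t* = 0.61×49.9/0.39 = 78.05 min.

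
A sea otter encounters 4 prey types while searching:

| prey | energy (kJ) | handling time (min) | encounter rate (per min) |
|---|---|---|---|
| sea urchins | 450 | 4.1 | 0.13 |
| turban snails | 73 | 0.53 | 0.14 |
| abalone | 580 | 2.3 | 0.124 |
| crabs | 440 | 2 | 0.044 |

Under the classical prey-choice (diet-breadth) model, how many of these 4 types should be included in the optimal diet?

Profitabilities (E/h, kJ/min): abalone 252, crabs 220, turban snails 138, sea urchins 110. Add prey in this order while the next type's profitability exceeds the intake rate on those already taken.
Rate on top 1: 55.96. crabs: 220 > 55.96 → include.
Rate on top 2: 66.47. turban snails: 138 > 66.47 → include.
Rate on top 3: 70.13. sea urchins: 110 > 70.13 → include.
Optimal diet: abalone, crabs, turban snails, sea urchins — 4 of 4 types.

4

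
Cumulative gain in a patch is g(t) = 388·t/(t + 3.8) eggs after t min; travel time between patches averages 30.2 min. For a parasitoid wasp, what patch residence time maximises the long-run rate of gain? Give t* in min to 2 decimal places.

By the marginal value theorem, leave when the instantaneous gain rate g'(t) equals the habitat-wide average g(t)/(T + t).
g'(t) = 388·3.8/(t + 3.8)². Setting 388·3.8/(t+3.8)² = 388t/[(t+3.8)(30.2+t)] gives 3.8(30.2+t) = t(t+3.8), so t² = 3.8×30.2 = 114.8.
t* = √114.8 = 10.71 min.

10.71 min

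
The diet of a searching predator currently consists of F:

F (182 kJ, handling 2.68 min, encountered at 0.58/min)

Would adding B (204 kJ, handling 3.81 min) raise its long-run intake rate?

Current rate: (0.58×182)/(1 + 0.58×2.68) = 41.32 kJ/min.
B: E/h = 204/3.81 = 53.54 kJ/min.
Since 53.54 > R, including B increases the long-run rate.

Yes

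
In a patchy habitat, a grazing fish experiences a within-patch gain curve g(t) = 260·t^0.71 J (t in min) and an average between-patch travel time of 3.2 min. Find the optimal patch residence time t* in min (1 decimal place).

7.8 min

By the marginal value theorem, leave when the instantaneous gain rate g'(t) equals the habitat-wide average g(t)/(T + t).
g'(t) = 0.71·260·t^-0.29. Setting 0.71·260·t^-0.29 = 260·t^0.71/(3.2+t) gives 0.71(3.2+t) = t, so 0.29·t = 0.71×3.2.
t* = 0.71×3.2/0.29 = 7.834 min.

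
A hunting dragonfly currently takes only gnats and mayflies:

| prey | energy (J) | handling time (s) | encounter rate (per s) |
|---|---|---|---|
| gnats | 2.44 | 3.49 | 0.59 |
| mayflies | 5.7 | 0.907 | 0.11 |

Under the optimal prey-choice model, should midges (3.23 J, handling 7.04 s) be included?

On gnats and mayflies alone, R = ΣλE/(1+Σλh) = 2.067/3.159 = 0.6542 J/s.
Profitability of midges: 3.23/7.04 = 0.4588 J/s.
0.4588 < 0.6542, so adding midges would lower the average — exclude it.

No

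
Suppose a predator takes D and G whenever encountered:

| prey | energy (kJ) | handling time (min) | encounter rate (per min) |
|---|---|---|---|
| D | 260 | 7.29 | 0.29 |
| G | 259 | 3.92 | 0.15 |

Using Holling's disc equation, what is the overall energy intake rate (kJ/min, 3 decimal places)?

Energy encountered per unit search time: 0.29×260 + 0.15×259 = 114.2 kJ/min.
Handling time per unit search time: 0.29×7.29 + 0.15×3.92 = 2.702.
Rate = 114.2/(1 + 2.702) = 30.86 kJ/min.

30.861 kJ/min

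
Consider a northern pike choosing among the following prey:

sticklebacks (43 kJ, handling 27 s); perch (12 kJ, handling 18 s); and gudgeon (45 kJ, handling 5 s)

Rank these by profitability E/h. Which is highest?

In descending order of E/h:
gudgeon: 45/5 = 9 kJ/s
sticklebacks: 43/27 = 1.59 kJ/s
perch: 12/18 = 0.667 kJ/s

gudgeon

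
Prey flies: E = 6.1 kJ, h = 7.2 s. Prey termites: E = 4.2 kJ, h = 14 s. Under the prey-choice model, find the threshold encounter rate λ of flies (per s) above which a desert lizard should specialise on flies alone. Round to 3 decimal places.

Drop termites once their profitability E₂/h₂ falls below the rate achievable on flies alone: E₂/h₂ = λE₁/(1 + λh₁).
Solve for λ: λE₁h₂ = E₂(1 + λh₁) → λ(E₁h₂ − E₂h₁) = E₂ → λ = E₂/(E₁h₂ − E₂h₁).
λ = 4.2/(6.1×14 − 4.2×7.2) = 4.2/55.16 = 0.07614 per s.

0.076 per s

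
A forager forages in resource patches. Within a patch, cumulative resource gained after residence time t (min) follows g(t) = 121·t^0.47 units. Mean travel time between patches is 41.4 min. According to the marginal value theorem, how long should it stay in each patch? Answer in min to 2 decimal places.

36.71 min

Maximise g(t)/(T+t): set derivative to zero → g'(t)(T+t) = g(t).
g'(t) = 0.47·121·t^-0.53. Setting 0.47·121·t^-0.53 = 121·t^0.47/(41.4+t) gives 0.47(41.4+t) = t, so 0.53·t = 0.47×41.4.
t* = 0.47×41.4/0.53 = 36.71 min.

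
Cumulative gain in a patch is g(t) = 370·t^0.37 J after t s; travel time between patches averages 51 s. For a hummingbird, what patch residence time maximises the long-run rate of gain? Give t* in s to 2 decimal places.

29.95 s

By the marginal value theorem, leave when the instantaneous gain rate g'(t) equals the habitat-wide average g(t)/(T + t).
g'(t) = 0.37·370·t^-0.63. Setting 0.37·370·t^-0.63 = 370·t^0.37/(51+t) gives 0.37(51+t) = t, so 0.63·t = 0.37×51.
t* = 0.37×51/0.63 = 29.95 s.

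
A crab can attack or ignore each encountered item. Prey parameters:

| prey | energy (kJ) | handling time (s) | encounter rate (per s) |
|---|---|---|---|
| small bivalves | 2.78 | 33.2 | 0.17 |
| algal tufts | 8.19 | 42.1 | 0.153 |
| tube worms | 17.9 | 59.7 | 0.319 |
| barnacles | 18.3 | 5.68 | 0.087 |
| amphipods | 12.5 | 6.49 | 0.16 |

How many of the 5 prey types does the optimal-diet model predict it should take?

E/h in descending order: barnacles 3.22, amphipods 1.93, tube worms 0.3, algal tufts 0.195, small bivalves 0.0837 kJ/s. The optimal diet is the largest prefix of this list for which every included type satisfies E_i/h_i > R on the types above it.
Rate on top 1: 1.066. amphipods: 1.93 > 1.066 → include.
Rate on top 2: 1.418. tube worms: 0.3 < 1.418 → exclude; stop.
Optimal diet: barnacles, amphipods — 2 of 5 types.

2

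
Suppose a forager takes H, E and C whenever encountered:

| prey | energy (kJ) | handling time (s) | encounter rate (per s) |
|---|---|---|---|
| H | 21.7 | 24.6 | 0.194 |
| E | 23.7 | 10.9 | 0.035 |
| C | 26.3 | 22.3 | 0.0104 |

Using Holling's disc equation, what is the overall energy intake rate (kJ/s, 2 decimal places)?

0.83 kJ/s

R = Σλ_iE_i / (1 + Σλ_ih_i)
Numerator: 0.194×21.7 + 0.035×23.7 + 0.0104×26.3 = 5.313
Denominator: 1 + 0.194×24.6 + 0.035×10.9 + 0.0104×22.3 = 6.386
R = 5.313/6.386 = 0.832 kJ/s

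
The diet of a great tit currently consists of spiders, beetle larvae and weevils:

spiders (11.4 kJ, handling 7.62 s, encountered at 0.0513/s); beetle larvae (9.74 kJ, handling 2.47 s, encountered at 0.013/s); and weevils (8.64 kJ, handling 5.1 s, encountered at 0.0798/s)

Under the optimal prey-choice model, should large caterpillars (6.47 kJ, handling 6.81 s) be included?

Yes

Intake rate on the current diet: R = (0.0513×11.4 + 0.013×9.74 + 0.0798×8.64) / (1 + 0.0513×7.62 + 0.013×2.47 + 0.0798×5.1) = 1.401/1.83 = 0.7655 kJ/s.
Profitability of large caterpillars: 6.47/6.81 = 0.9501 kJ/s.
0.9501 > 0.7655, so adding large caterpillars raises the average — include it.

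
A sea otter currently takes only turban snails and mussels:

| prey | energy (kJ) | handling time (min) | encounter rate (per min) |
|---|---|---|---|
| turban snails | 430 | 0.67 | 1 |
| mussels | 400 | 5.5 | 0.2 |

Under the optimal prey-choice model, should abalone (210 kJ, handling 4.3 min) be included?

On turban snails and mussels alone, R = ΣλE/(1+Σλh) = 510/2.77 = 184.1 kJ/min.
abalone: E/h = 210/4.3 = 48.84 kJ/min.
Since 48.84 < R, time spent handling abalone is better spent searching.

No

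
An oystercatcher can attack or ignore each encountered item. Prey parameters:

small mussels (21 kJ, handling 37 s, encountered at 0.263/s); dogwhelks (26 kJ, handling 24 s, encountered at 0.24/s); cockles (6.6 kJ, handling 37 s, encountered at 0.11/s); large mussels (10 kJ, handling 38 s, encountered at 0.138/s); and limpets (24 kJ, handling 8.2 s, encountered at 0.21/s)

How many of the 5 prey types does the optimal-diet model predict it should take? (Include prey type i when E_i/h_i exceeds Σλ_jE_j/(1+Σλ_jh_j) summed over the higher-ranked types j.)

1

Rank by E/h (kJ/s): limpets 2.93, dogwhelks 1.08, small mussels 0.568, large mussels 0.263, cockles 0.178. Include each in turn until the next type's E/h falls below the running intake rate.
Rate on top 1: 1.852. dogwhelks: 1.08 < 1.852 → exclude; stop.
Optimal diet: limpets — 1 of 5 types.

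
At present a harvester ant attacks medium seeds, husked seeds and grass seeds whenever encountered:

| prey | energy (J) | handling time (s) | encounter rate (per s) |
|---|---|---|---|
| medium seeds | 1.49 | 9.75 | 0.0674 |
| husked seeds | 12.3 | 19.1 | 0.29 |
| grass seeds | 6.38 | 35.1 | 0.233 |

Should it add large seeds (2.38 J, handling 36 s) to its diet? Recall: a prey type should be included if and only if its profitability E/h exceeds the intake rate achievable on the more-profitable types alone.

On medium seeds, husked seeds and grass seeds alone, R = ΣλE/(1+Σλh) = 5.154/15.37 = 0.3352 J/s.
Profitability of large seeds: 2.38/36 = 0.06611 J/s.
Since 0.06611 < R, time spent handling large seeds is better spent searching.

No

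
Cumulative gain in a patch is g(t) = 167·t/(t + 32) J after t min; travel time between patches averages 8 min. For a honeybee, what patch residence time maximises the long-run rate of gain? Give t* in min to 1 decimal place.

Maximise g(t)/(T+t): set derivative to zero → g'(t)(T+t) = g(t).
g'(t) = 167·32/(t + 32)². Setting 167·32/(t+32)² = 167t/[(t+32)(8+t)] gives 32(8+t) = t(t+32), so t² = 32×8 = 256.
t* = √256 = 16 min.

16.0 min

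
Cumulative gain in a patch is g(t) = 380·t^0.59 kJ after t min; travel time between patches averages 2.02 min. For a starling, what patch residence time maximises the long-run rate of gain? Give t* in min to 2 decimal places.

2.91 min

By the marginal value theorem, leave when the instantaneous gain rate g'(t) equals the habitat-wide average g(t)/(T + t).
g'(t) = 0.59·380·t^-0.41. Setting 0.59·380·t^-0.41 = 380·t^0.59/(2.02+t) gives 0.59(2.02+t) = t, so 0.41·t = 0.59×2.02.
t* = 0.59×2.02/0.41 = 2.907 min.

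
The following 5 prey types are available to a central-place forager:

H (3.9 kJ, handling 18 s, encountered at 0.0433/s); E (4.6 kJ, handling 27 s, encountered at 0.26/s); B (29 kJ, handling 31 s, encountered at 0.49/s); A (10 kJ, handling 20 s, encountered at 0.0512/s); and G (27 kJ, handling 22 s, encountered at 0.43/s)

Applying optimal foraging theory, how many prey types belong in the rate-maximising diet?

Profitabilities (E/h, kJ/s): G 1.23, B 0.935, A 0.5, H 0.217, E 0.17. Add prey in this order while the next type's profitability exceeds the intake rate on those already taken.
Rate on top 1: 1.11. B: 0.935 < 1.11 → exclude; stop.
Optimal diet: G — 1 of 5 types.

1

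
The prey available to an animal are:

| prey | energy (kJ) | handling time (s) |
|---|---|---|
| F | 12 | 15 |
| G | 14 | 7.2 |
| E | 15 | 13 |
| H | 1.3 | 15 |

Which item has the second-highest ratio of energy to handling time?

In descending order of E/h:
G: 14/7.2 = 1.94 kJ/s
E: 15/13 = 1.15 kJ/s
F: 12/15 = 0.8 kJ/s
H: 1.3/15 = 0.0867 kJ/s

E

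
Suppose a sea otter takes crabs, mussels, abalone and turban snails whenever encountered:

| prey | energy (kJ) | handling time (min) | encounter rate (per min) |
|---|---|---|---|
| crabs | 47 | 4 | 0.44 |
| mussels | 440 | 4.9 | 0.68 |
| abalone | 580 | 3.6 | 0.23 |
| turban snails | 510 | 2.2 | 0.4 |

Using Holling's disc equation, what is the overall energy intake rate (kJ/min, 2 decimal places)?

84.27 kJ/min

R = (0.44×47 + 0.68×440 + 0.23×580 + 0.4×510) / (1 + 0.44×4 + 0.68×4.9 + 0.23×3.6 + 0.4×2.2) = 657.3/7.8 = 84.27 kJ/min.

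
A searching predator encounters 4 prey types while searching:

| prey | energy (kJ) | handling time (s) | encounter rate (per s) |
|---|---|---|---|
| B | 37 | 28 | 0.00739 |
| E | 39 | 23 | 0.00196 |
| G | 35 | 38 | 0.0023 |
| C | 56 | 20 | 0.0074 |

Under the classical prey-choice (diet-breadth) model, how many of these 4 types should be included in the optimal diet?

Profitabilities (E/h, kJ/s): C 2.8, E 1.7, B 1.32, G 0.921. Add prey in this order while the next type's profitability exceeds the intake rate on those already taken.
Rate on top 1: 0.361. E: 1.7 > 0.361 → include.
Rate on top 2: 0.4114. B: 1.32 > 0.4114 → include.
Rate on top 3: 0.5459. G: 0.921 > 0.5459 → include.
Optimal diet: C, E, B, G — 4 of 4 types.

4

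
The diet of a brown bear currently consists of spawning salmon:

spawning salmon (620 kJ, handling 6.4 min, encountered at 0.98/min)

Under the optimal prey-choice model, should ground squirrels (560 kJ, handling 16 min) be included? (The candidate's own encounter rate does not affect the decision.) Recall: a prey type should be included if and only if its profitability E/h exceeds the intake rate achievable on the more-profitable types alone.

No

On spawning salmon alone, R = ΣλE/(1+Σλh) = 607.6/7.272 = 83.55 kJ/min.
ground squirrels: E/h = 560/16 = 35 kJ/min.
35 < 83.55, so adding ground squirrels would lower the average — exclude it.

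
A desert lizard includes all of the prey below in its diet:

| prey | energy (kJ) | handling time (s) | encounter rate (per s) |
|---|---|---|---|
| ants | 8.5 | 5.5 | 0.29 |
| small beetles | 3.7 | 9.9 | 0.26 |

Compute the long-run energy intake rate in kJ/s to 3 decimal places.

0.663 kJ/s

R = (0.29×8.5 + 0.26×3.7) / (1 + 0.29×5.5 + 0.26×9.9) = 3.427/5.169 = 0.663 kJ/s.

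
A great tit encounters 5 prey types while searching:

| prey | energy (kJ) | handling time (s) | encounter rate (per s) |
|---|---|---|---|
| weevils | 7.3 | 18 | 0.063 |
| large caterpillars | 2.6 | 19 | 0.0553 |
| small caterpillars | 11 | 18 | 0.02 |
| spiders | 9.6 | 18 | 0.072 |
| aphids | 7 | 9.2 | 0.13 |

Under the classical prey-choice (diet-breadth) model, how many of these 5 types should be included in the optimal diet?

Rank by E/h (kJ/s): aphids 0.761, small caterpillars 0.611, spiders 0.533, weevils 0.406, large caterpillars 0.137. Include each in turn until the next type's E/h falls below the running intake rate.
Rate on top 1: 0.4144. small caterpillars: 0.611 > 0.4144 → include.
Rate on top 2: 0.4421. spiders: 0.533 > 0.4421 → include.
Rate on top 3: 0.4728. weevils: 0.406 < 0.4728 → exclude; stop.
Optimal diet: aphids, small caterpillars, spiders — 3 of 5 types.

3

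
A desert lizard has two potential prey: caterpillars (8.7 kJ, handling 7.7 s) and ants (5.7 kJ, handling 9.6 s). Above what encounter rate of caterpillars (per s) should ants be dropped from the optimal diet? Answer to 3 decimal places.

The zero-one rule: include ants iff E₂/h₂ > λE₁/(1+λh₁). Equality gives the switch point.
λE₁h₂ = E₂ + λE₂h₁ ⇒ λ = E₂/(E₁h₂ − E₂h₁) = 5.7/(83.52 − 43.89) = 0.1438 per s.

0.144 per s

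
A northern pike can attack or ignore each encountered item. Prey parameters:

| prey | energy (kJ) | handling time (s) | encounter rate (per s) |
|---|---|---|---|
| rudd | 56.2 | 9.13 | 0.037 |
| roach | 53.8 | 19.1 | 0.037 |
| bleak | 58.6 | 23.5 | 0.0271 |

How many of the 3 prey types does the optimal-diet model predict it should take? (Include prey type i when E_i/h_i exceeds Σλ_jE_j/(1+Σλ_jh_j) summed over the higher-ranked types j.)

3

E/h in descending order: rudd 6.16, roach 2.82, bleak 2.49 kJ/s. The optimal diet is the largest prefix of this list for which every included type satisfies E_i/h_i > R on the types above it.
Rate on top 1: 1.554. roach: 2.82 > 1.554 → include.
Rate on top 2: 1.991. bleak: 2.49 > 1.991 → include.
Optimal diet: rudd, roach, bleak — 3 of 3 types.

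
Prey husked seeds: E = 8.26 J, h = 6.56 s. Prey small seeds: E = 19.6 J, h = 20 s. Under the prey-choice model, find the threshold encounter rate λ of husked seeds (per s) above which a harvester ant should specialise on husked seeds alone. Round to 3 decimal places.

0.535 per s

The zero-one rule: include small seeds iff E₂/h₂ > λE₁/(1+λh₁). Equality gives the switch point.
λE₁h₂ = E₂ + λE₂h₁ ⇒ λ = E₂/(E₁h₂ − E₂h₁) = 19.6/(165.2 − 128.6) = 0.5352 per s.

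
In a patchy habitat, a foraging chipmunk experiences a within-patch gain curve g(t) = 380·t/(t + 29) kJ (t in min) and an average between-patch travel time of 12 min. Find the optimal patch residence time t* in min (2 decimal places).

Maximise g(t)/(T+t): set derivative to zero → g'(t)(T+t) = g(t).
g'(t) = 380·29/(t + 29)². Setting 380·29/(t+29)² = 380t/[(t+29)(12+t)] gives 29(12+t) = t(t+29), so t² = 29×12 = 348.
t* = √348 = 18.65 min.

18.65 min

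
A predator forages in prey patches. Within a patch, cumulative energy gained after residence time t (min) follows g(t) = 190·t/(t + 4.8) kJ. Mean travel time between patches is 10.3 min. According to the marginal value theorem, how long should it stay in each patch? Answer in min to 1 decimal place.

7.0 min

Maximise g(t)/(T+t): set derivative to zero → g'(t)(T+t) = g(t).
g'(t) = 190·4.8/(t + 4.8)². Setting 190·4.8/(t+4.8)² = 190t/[(t+4.8)(10.3+t)] gives 4.8(10.3+t) = t(t+4.8), so t² = 4.8×10.3 = 49.44.
t* = √49.44 = 7.031 min.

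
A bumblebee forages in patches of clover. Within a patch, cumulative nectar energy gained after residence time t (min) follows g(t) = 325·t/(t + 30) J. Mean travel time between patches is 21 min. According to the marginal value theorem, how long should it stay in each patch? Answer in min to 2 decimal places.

25.10 min

Optimal t* satisfies g'(t*) = g(t*)/(T + t*).
g'(t) = 325·30/(t + 30)². Setting 325·30/(t+30)² = 325t/[(t+30)(21+t)] gives 30(21+t) = t(t+30), so t² = 30×21 = 630.
t* = √630 = 25.1 min.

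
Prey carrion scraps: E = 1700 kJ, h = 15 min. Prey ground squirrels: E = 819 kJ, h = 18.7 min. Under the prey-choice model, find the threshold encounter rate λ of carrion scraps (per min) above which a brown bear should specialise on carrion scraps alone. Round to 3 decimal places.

0.042 per min

At the threshold, the rate on carrion scraps alone equals the profitability of ground squirrels: λ·1700/(1 + λ·15) = 819/18.7 = 43.8.
Rearranging, λ(1700 − 43.8×15) = 43.8, so λ = 43.8/1043 = 0.04199 per min.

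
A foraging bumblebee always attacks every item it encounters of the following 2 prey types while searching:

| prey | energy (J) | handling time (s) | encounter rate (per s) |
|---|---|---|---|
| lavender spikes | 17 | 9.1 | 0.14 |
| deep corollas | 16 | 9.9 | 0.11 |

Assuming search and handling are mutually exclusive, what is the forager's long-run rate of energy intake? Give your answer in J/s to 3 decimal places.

1.231 J/s

R = (0.14×17 + 0.11×16) / (1 + 0.14×9.1 + 0.11×9.9) = 4.14/3.363 = 1.231 J/s.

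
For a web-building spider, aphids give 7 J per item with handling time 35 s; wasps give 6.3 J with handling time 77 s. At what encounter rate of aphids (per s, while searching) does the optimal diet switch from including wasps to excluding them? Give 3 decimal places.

0.020 per s

The zero-one rule: include wasps iff E₂/h₂ > λE₁/(1+λh₁). Equality gives the switch point.
λE₁h₂ = E₂ + λE₂h₁ ⇒ λ = E₂/(E₁h₂ − E₂h₁) = 6.3/(539 − 220.5) = 0.01978 per s.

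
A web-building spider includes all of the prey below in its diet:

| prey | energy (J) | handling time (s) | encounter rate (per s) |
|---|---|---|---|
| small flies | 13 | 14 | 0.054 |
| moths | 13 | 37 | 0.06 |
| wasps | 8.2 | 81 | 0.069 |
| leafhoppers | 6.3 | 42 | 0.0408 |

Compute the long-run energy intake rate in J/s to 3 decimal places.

Energy encountered per unit search time: 0.054×13 + 0.06×13 + 0.069×8.2 + 0.0408×6.3 = 2.305 J/s.
Handling time per unit search time: 0.054×14 + 0.06×37 + 0.069×81 + 0.0408×42 = 10.28.
Rate = 2.305/(1 + 10.28) = 0.2044 J/s.

0.204 J/s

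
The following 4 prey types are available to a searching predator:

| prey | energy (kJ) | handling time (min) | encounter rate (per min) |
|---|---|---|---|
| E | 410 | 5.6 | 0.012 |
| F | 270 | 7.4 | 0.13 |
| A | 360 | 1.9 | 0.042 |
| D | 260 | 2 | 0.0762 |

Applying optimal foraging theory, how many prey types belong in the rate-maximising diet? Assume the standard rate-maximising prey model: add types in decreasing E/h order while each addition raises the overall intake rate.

Rank by E/h (kJ/min): A 189, D 130, E 73.2, F 36.5. Include each in turn until the next type's E/h falls below the running intake rate.
Rate on top 1: 14. D: 130 > 14 → include.
Rate on top 2: 28.35. E: 73.2 > 28.35 → include.
Rate on top 3: 30.67. F: 36.5 > 30.67 → include.
Optimal diet: A, D, E, F — 4 of 4 types.

4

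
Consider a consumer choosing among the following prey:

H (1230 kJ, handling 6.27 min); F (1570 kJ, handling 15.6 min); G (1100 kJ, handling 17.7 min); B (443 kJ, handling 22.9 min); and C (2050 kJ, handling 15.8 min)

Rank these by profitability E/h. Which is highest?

H

Profitability E/h (kJ/min): H = 1230/6.27 = 196, F = 1570/15.6 = 101, G = 1100/17.7 = 62.1, B = 443/22.9 = 19.3, C = 2050/15.8 = 130.
Ranked: H > C > F > G > B.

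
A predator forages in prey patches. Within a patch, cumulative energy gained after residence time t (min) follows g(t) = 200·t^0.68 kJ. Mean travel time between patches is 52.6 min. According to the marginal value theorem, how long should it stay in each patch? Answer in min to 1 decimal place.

111.8 min

By the marginal value theorem, leave when the instantaneous gain rate g'(t) equals the habitat-wide average g(t)/(T + t).
g'(t) = 0.68·200·t^-0.32. Setting 0.68·200·t^-0.32 = 200·t^0.68/(52.6+t) gives 0.68(52.6+t) = t, so 0.32·t = 0.68×52.6.
t* = 0.68×52.6/0.32 = 111.8 min.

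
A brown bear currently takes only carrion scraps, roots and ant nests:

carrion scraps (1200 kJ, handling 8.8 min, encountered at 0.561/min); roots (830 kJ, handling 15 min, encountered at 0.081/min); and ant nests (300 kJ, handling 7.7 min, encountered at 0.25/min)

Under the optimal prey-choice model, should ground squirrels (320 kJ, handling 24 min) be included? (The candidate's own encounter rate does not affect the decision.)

Intake rate on the current diet: R = (0.561×1200 + 0.081×830 + 0.25×300) / (1 + 0.561×8.8 + 0.081×15 + 0.25×7.7) = 815.4/9.077 = 89.84 kJ/min.
ground squirrels: E/h = 320/24 = 13.33 kJ/min.
13.33 < 89.84, so adding ground squirrels would lower the average — exclude it.

No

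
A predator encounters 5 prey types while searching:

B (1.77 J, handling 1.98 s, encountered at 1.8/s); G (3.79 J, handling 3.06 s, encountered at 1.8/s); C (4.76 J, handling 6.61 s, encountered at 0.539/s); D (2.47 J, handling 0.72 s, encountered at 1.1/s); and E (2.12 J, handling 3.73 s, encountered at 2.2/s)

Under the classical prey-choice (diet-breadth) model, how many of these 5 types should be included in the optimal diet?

E/h in descending order: D 3.43, G 1.24, B 0.894, C 0.72, E 0.568 J/s. The optimal diet is the largest prefix of this list for which every included type satisfies E_i/h_i > R on the types above it.
Rate on top 1: 1.516. G: 1.24 < 1.516 → exclude; stop.
Optimal diet: D — 1 of 5 types.

1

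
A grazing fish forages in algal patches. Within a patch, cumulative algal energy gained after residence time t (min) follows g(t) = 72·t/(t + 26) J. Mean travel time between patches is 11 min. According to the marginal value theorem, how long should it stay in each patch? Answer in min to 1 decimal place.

By the marginal value theorem, leave when the instantaneous gain rate g'(t) equals the habitat-wide average g(t)/(T + t).
g'(t) = 72·26/(t + 26)². Setting 72·26/(t+26)² = 72t/[(t+26)(11+t)] gives 26(11+t) = t(t+26), so t² = 26×11 = 286.
t* = √286 = 16.91 min.

16.9 min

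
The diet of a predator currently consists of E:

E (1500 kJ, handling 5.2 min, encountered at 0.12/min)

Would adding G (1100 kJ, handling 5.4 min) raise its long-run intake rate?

Yes

Intake rate on the current diet: R = (0.12×1500) / (1 + 0.12×5.2) = 180/1.624 = 110.8 kJ/min.
G: E/h = 1100/5.4 = 203.7 kJ/min.
203.7 > 110.8, so adding G raises the average — include it.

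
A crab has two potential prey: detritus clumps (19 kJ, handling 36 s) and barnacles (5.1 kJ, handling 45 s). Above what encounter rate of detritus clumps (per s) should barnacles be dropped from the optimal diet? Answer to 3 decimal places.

0.008 per s

The zero-one rule: include barnacles iff E₂/h₂ > λE₁/(1+λh₁). Equality gives the switch point.
λE₁h₂ = E₂ + λE₂h₁ ⇒ λ = E₂/(E₁h₂ − E₂h₁) = 5.1/(855 − 183.6) = 0.007596 per s.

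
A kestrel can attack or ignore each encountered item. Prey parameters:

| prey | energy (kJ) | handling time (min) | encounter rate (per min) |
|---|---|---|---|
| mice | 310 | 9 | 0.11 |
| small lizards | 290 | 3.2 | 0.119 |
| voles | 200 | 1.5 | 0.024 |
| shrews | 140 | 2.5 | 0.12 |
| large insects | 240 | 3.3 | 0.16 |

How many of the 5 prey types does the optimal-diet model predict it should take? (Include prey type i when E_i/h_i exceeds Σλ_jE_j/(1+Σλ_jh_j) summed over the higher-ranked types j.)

Rank by E/h (kJ/min): voles 133, small lizards 90.6, large insects 72.7, shrews 56, mice 34.4. Include each in turn until the next type's E/h falls below the running intake rate.
Rate on top 1: 4.633. small lizards: 90.6 > 4.633 → include.
Rate on top 2: 27.75. large insects: 72.7 > 27.75 → include.
Rate on top 3: 39.96. shrews: 56 > 39.96 → include.
Rate on top 4: 42.1. mice: 34.4 < 42.1 → exclude; stop.
Optimal diet: voles, small lizards, large insects, shrews — 4 of 5 types.

4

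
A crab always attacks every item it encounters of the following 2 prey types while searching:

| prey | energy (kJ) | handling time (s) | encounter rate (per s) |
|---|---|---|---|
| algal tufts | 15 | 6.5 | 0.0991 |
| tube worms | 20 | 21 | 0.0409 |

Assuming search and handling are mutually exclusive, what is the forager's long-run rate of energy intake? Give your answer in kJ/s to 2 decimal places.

0.92 kJ/s

R = (0.0991×15 + 0.0409×20) / (1 + 0.0991×6.5 + 0.0409×21) = 2.304/2.503 = 0.9207 kJ/s.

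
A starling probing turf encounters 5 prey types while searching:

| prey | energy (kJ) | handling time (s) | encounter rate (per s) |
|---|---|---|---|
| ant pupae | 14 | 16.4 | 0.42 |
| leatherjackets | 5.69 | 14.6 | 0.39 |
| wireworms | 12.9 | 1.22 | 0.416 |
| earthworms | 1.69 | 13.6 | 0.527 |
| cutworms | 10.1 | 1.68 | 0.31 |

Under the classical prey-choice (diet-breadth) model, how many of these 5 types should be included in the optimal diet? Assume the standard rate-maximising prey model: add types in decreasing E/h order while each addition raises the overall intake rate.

2

Profitabilities (E/h, kJ/s): wireworms 10.6, cutworms 6.01, ant pupae 0.854, leatherjackets 0.39, earthworms 0.124. Add prey in this order while the next type's profitability exceeds the intake rate on those already taken.
Rate on top 1: 3.56. cutworms: 6.01 > 3.56 → include.
Rate on top 2: 4.189. ant pupae: 0.854 < 4.189 → exclude; stop.
Optimal diet: wireworms, cutworms — 2 of 5 types.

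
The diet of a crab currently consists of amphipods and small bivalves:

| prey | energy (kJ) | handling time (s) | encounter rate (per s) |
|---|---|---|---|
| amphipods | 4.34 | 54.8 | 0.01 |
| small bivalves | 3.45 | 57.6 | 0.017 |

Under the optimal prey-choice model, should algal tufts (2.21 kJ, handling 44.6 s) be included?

Yes

Current rate: (0.01×4.34 + 0.017×3.45)/(1 + 0.01×54.8 + 0.017×57.6) = 0.04038 kJ/s.
Profitability of algal tufts: 2.21/44.6 = 0.04955 kJ/s.
Since 0.04955 > R, including algal tufts increases the long-run rate.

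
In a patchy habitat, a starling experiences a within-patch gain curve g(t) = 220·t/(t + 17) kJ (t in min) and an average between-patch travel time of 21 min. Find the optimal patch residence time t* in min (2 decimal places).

18.89 min

By the marginal value theorem, leave when the instantaneous gain rate g'(t) equals the habitat-wide average g(t)/(T + t).
g'(t) = 220·17/(t + 17)². Setting 220·17/(t+17)² = 220t/[(t+17)(21+t)] gives 17(21+t) = t(t+17), so t² = 17×21 = 357.
t* = √357 = 18.89 min.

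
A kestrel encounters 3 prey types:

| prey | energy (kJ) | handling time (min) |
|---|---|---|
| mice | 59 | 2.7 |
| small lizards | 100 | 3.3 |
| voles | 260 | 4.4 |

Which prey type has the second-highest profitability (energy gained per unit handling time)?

Profitability E/h (kJ/min): mice = 59/2.7 = 21.9, small lizards = 100/3.3 = 30.3, voles = 260/4.4 = 59.1.
Ranked: voles > small lizards > mice.

small lizards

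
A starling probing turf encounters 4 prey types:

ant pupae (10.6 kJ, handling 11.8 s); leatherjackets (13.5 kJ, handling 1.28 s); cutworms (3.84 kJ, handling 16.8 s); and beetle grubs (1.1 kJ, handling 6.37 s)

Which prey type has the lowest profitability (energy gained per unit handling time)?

beetle grubs

In descending order of E/h:
leatherjackets: 13.5/1.28 = 10.5 kJ/s
ant pupae: 10.6/11.8 = 0.898 kJ/s
cutworms: 3.84/16.8 = 0.229 kJ/s
beetle grubs: 1.1/6.37 = 0.173 kJ/s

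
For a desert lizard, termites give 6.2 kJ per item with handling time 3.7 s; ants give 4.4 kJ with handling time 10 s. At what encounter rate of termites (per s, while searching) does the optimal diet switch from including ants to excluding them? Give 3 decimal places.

At the threshold, the rate on termites alone equals the profitability of ants: λ·6.2/(1 + λ·3.7) = 4.4/10 = 0.44.
Rearranging, λ(6.2 − 0.44×3.7) = 0.44, so λ = 0.44/4.572 = 0.09624 per s.

0.096 per s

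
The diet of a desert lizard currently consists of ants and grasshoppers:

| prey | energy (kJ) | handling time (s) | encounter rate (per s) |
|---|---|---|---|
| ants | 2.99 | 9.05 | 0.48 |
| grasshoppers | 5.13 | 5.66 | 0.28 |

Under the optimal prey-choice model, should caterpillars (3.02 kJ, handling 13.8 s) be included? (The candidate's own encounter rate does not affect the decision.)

Intake rate on the current diet: R = (0.48×2.99 + 0.28×5.13) / (1 + 0.48×9.05 + 0.28×5.66) = 2.872/6.929 = 0.4144 kJ/s.
Profitability of caterpillars: 3.02/13.8 = 0.2188 kJ/s.
Since 0.2188 < R, time spent handling caterpillars is better spent searching.

No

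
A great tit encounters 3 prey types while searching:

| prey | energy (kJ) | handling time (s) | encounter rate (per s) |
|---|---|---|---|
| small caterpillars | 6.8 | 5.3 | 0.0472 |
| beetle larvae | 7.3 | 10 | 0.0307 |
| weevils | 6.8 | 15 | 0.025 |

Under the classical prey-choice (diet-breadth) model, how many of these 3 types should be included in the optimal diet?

3

Profitabilities (E/h, kJ/s): small caterpillars 1.28, beetle larvae 0.73, weevils 0.453. Add prey in this order while the next type's profitability exceeds the intake rate on those already taken.
Rate on top 1: 0.2567. beetle larvae: 0.73 > 0.2567 → include.
Rate on top 2: 0.35. weevils: 0.453 > 0.35 → include.
Optimal diet: small caterpillars, beetle larvae, weevils — 3 of 3 types.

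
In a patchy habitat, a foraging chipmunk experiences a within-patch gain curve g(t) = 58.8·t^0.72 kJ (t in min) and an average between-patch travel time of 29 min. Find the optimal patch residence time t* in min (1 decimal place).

Maximise g(t)/(T+t): set derivative to zero → g'(t)(T+t) = g(t).
g'(t) = 0.72·58.8·t^-0.28. Setting 0.72·58.8·t^-0.28 = 58.8·t^0.72/(29+t) gives 0.72(29+t) = t, so 0.28·t = 0.72×29.
t* = 0.72×29/0.28 = 74.57 min.

74.6 min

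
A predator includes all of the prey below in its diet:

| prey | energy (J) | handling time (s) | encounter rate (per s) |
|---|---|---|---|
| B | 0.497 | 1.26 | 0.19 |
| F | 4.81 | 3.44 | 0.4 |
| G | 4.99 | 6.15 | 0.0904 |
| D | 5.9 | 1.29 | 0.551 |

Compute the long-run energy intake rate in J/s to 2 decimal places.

1.47 J/s

R = (0.19×0.497 + 0.4×4.81 + 0.0904×4.99 + 0.551×5.9) / (1 + 0.19×1.26 + 0.4×3.44 + 0.0904×6.15 + 0.551×1.29) = 5.72/3.882 = 1.474 J/s.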